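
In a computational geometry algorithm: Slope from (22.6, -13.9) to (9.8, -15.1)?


slope = (y2-y1)/(x2-x1) = ((-15.1)-(-13.9))/(9.8-22.6) = (-1.2)/(-12.8) = 0.0937

0.0937


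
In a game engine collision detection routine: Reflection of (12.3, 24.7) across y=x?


Reflection over y=x: (x,y) -> (y,x)
(12.3, 24.7) -> (24.7, 12.3)

(24.7, 12.3)


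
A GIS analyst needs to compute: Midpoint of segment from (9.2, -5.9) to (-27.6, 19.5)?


M = ((9.2+(-27.6))/2, ((-5.9)+19.5)/2)
= (-9.2, 6.8)

(-9.2, 6.8)


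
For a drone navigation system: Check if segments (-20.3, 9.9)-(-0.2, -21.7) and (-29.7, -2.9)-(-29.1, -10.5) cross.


Cross products: d1=79.12, d2=212.92, d3=-554.32, d4=-688.12
d1*d2 < 0 and d3*d4 < 0? no

No, they don't intersect


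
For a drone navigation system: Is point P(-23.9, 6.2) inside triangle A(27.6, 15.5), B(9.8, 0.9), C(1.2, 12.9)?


Cross products: AB x AP = -586.36, BC x BP = 358.82, CA x CP = -111.62
All same sign? no

No, outside


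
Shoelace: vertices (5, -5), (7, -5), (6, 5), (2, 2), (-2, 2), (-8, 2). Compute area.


Shoelace sum: (5*(-5) - 7*(-5)) + (7*5 - 6*(-5)) + (6*2 - 2*5) + (2*2 - (-2)*2) + ((-2)*2 - (-8)*2) + ((-8)*(-5) - 5*2)
= 127
Area = |127|/2 = 63.5

63.5


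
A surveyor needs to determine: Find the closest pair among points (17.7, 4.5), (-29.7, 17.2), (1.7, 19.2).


d(P0,P1) = 49.0719, d(P0,P2) = 21.7276, d(P1,P2) = 31.4636
Closest: P0 and P2

Closest pair: (17.7, 4.5) and (1.7, 19.2), distance = 21.7276


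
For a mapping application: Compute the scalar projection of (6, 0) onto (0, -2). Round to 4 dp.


u.v = 0, |v| = sqrt(4) = 2
Scalar projection = u.v / |v| = 0 / sqrt(4) = 0

0


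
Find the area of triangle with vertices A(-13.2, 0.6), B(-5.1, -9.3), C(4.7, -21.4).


Area = |x_A(y_B-y_C) + x_B(y_C-y_A) + x_C(y_A-y_B)|/2
= |(-159.72) + 112.2 + 46.53|/2
= 0.99/2 = 0.495

0.495


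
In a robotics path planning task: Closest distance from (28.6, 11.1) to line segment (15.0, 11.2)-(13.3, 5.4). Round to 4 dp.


Project P onto AB: t = 0 (clamped to [0,1])
Closest point on segment: (15, 11.2)
Distance: 13.6004

13.6004


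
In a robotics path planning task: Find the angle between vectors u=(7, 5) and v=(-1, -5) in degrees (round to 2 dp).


u.v = -32, |u| = sqrt(74) = 8.6023, |v| = sqrt(26) = 5.099
cos(theta) = u.v/(|u||v|) = -32/sqrt(1924) = -0.729537
theta = acos(-0.729537) = 136.85 degrees

136.85 degrees


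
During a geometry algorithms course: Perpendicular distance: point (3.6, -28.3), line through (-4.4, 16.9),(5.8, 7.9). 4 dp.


|cross product| = 389.04
|line direction| = sqrt(185.04) = 13.6029
Distance = 389.04/sqrt(185.04) = 28.5997

28.5997


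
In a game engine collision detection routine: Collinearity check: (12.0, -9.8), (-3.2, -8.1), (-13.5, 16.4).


Cross product: ((-3.2)-12)*(16.4-(-9.8)) - ((-8.1)-(-9.8))*((-13.5)-12)
= -354.89

No, not collinear


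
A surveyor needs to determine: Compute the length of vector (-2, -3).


|u| = sqrt((-2)^2 + (-3)^2) = sqrt(13) = 3.6056

3.6056


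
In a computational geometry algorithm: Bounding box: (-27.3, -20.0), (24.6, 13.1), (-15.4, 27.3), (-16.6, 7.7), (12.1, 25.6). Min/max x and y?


x range: [-27.3, 24.6]
y range: [-20, 27.3]
Bounding box: (-27.3,-20) to (24.6,27.3)

(-27.3,-20) to (24.6,27.3)


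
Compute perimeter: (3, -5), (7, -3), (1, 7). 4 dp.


Sides: (3, -5)->(7, -3): sqrt(20) = 4.472136, (7, -3)->(1, 7): sqrt(136) = 11.661904, (1, 7)->(3, -5): sqrt(148) = 12.165525
Sum = 28.299565
Perimeter = 28.2996

28.2996


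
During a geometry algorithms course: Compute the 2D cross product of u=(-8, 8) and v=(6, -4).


u x v = u_x*v_y - u_y*v_x = (-8)*(-4) - 8*6
= 32 - 48 = -16

-16


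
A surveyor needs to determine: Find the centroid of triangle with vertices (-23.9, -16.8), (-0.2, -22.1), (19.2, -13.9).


Centroid = ((x_A+x_B+x_C)/3, (y_A+y_B+y_C)/3)
= (((-23.9)+(-0.2)+19.2)/3, ((-16.8)+(-22.1)+(-13.9))/3)
= (-1.6333, -17.6)

(-1.6333, -17.6)


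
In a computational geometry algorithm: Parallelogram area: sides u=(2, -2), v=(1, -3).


|u x v| = |2*(-3) - (-2)*1|
= |(-6) - (-2)| = 4

4


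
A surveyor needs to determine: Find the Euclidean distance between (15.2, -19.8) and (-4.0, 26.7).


dx=-19.2, dy=46.5
d^2 = (-19.2)^2 + 46.5^2 = 2530.89
d = sqrt(2530.89) = 50.308

50.308


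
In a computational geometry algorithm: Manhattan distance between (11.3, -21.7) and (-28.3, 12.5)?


|11.3-(-28.3)| + |(-21.7)-12.5| = 39.6 + 34.2 = 73.8

73.8


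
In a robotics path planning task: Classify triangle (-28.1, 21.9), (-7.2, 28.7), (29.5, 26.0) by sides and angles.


Side lengths squared: AB^2=483.05, BC^2=1354.18, CA^2=3334.57
Sorted: [483.05, 1354.18, 3334.57]
By sides: Scalene, By angles: Obtuse

Scalene, Obtuse


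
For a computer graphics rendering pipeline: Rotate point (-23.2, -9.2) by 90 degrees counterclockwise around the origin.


90° CCW: (x,y) -> (-y, x)
(-23.2,-9.2) -> (9.2, -23.2)

(9.2, -23.2)


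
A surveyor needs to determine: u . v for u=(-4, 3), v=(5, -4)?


u . v = u_x*v_x + u_y*v_y = (-4)*5 + 3*(-4)
= (-20) + (-12) = -32

-32


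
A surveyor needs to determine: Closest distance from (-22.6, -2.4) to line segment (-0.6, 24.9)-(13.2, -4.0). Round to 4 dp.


Project P onto AB: t = 0.4732 (clamped to [0,1])
Closest point on segment: (5.9306, 11.2236)
Distance: 31.6164

31.6164


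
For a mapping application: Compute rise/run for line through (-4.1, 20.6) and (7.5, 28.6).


slope = (y2-y1)/(x2-x1) = (28.6-20.6)/(7.5-(-4.1)) = 8/11.6 = 0.6897

0.6897


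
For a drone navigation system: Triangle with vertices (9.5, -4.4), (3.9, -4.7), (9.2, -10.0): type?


Side lengths squared: AB^2=31.45, BC^2=56.18, CA^2=31.45
Sorted: [31.45, 31.45, 56.18]
By sides: Isosceles, By angles: Acute

Isosceles, Acute


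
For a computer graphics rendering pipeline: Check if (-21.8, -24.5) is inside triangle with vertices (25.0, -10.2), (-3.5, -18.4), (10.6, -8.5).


Cross products: AB x AP = 23.79, BC x BP = 95.16, CA x CP = -285.48
All same sign? no

No, outside


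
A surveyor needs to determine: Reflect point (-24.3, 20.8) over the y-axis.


Reflection over y-axis: (x,y) -> (-x,y)
(-24.3, 20.8) -> (24.3, 20.8)

(24.3, 20.8)


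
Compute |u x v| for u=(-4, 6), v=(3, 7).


|u x v| = |(-4)*7 - 6*3|
= |(-28) - 18| = 46

46


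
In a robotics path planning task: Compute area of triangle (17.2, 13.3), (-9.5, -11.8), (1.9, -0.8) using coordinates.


Area = |x_A(y_B-y_C) + x_B(y_C-y_A) + x_C(y_A-y_B)|/2
= |(-189.2) + 133.95 + 47.69|/2
= 7.56/2 = 3.78

3.78


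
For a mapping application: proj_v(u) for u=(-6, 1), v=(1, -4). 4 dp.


u.v = -10, |v| = sqrt(17) = 4.1231
Scalar projection = u.v / |v| = -10 / sqrt(17) = -2.4254

-2.4254


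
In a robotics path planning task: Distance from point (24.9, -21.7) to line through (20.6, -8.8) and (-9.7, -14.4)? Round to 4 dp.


|cross product| = 414.95
|line direction| = sqrt(949.45) = 30.8131
Distance = 414.95/sqrt(949.45) = 13.4667

13.4667


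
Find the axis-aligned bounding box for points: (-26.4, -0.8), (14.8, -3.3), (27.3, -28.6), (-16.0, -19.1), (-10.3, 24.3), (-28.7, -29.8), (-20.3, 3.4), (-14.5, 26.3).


x range: [-28.7, 27.3]
y range: [-29.8, 26.3]
Bounding box: (-28.7,-29.8) to (27.3,26.3)

(-28.7,-29.8) to (27.3,26.3)


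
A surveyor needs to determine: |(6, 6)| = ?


|u| = sqrt(6^2 + 6^2) = sqrt(72) = 8.4853

8.4853


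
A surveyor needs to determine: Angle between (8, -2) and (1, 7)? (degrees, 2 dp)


u.v = -6, |u| = sqrt(68) = 8.2462, |v| = sqrt(50) = 7.0711
cos(theta) = u.v/(|u||v|) = -6/sqrt(3400) = -0.102899
theta = acos(-0.102899) = 95.91 degrees

95.91 degrees


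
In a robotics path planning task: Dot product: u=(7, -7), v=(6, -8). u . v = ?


u . v = u_x*v_x + u_y*v_y = 7*6 + (-7)*(-8)
= 42 + 56 = 98

98


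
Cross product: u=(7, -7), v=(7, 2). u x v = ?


u x v = u_x*v_y - u_y*v_x = 7*2 - (-7)*7
= 14 - (-49) = 63

63


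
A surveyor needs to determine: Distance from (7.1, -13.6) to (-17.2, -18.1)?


dx=-24.3, dy=-4.5
d^2 = (-24.3)^2 + (-4.5)^2 = 610.74
d = sqrt(610.74) = 24.7132

24.7132


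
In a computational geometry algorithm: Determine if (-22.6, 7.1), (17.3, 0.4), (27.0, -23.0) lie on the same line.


Cross product: (17.3-(-22.6))*((-23)-7.1) - (0.4-7.1)*(27-(-22.6))
= -868.67

No, not collinear


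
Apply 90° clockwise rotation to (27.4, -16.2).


90° CW: (x,y) -> (y, -x)
(27.4,-16.2) -> (-16.2, -27.4)

(-16.2, -27.4)


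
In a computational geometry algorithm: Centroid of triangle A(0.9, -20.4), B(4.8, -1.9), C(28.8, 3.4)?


Centroid = ((x_A+x_B+x_C)/3, (y_A+y_B+y_C)/3)
= ((0.9+4.8+28.8)/3, ((-20.4)+(-1.9)+3.4)/3)
= (11.5, -6.3)

(11.5, -6.3)


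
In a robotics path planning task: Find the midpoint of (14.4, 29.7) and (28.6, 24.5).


M = ((14.4+28.6)/2, (29.7+24.5)/2)
= (21.5, 27.1)

(21.5, 27.1)


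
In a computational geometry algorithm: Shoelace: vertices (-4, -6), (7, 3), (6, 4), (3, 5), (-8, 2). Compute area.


Shoelace sum: ((-4)*3 - 7*(-6)) + (7*4 - 6*3) + (6*5 - 3*4) + (3*2 - (-8)*5) + ((-8)*(-6) - (-4)*2)
= 160
Area = |160|/2 = 80

80


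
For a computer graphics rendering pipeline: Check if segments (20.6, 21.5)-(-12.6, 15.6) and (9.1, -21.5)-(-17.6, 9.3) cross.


Cross products: d1=-1502.3, d2=-322.21, d3=1359.75, d4=179.66
d1*d2 < 0 and d3*d4 < 0? no

No, they don't intersect


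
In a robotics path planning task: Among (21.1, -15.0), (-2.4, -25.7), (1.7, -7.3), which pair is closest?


d(P0,P1) = 25.8213, d(P0,P2) = 20.8722, d(P1,P2) = 18.8513
Closest: P1 and P2

Closest pair: (-2.4, -25.7) and (1.7, -7.3), distance = 18.8513


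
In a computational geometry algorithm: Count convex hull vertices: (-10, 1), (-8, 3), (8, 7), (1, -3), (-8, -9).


Convex hull vertices (CCW): (-10, 1), (-8, -9), (1, -3), (8, 7), (-8, 3)
Count = 5

5


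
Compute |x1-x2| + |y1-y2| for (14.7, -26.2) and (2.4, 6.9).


|14.7-2.4| + |(-26.2)-6.9| = 12.3 + 33.1 = 45.4

45.4


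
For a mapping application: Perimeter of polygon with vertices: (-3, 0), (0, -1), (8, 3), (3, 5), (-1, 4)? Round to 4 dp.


Sides: (-3, 0)->(0, -1): sqrt(10) = 3.162278, (0, -1)->(8, 3): sqrt(80) = 8.944272, (8, 3)->(3, 5): sqrt(29) = 5.385165, (3, 5)->(-1, 4): sqrt(17) = 4.123106, (-1, 4)->(-3, 0): sqrt(20) = 4.472136
Sum = 26.086957
Perimeter = 26.087

26.087


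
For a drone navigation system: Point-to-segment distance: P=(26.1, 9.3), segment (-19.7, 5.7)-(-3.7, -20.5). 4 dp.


Project P onto AB: t = 0.6775 (clamped to [0,1])
Closest point on segment: (-8.8604, -12.0499)
Distance: 40.964

40.964


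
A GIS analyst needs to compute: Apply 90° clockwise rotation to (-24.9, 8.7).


90° CW: (x,y) -> (y, -x)
(-24.9,8.7) -> (8.7, 24.9)

(8.7, 24.9)


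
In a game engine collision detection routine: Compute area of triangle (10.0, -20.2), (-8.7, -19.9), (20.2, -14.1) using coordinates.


Area = |x_A(y_B-y_C) + x_B(y_C-y_A) + x_C(y_A-y_B)|/2
= |(-58) + (-53.07) + (-6.06)|/2
= 117.13/2 = 58.565

58.565


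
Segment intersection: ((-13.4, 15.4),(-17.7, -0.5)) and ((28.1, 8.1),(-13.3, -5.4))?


Cross products: d1=-862.47, d2=-262.26, d3=691.24, d4=91.03
d1*d2 < 0 and d3*d4 < 0? no

No, they don't intersect


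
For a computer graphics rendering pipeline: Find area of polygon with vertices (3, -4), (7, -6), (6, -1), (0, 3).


Shoelace sum: (3*(-6) - 7*(-4)) + (7*(-1) - 6*(-6)) + (6*3 - 0*(-1)) + (0*(-4) - 3*3)
= 48
Area = |48|/2 = 24

24


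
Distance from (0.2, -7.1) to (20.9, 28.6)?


dx=20.7, dy=35.7
d^2 = 20.7^2 + 35.7^2 = 1702.98
d = sqrt(1702.98) = 41.2672

41.2672


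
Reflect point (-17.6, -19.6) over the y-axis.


Reflection over y-axis: (x,y) -> (-x,y)
(-17.6, -19.6) -> (17.6, -19.6)

(17.6, -19.6)


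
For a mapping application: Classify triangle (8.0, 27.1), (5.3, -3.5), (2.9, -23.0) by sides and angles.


Side lengths squared: AB^2=943.65, BC^2=386.01, CA^2=2536.02
Sorted: [386.01, 943.65, 2536.02]
By sides: Scalene, By angles: Obtuse

Scalene, Obtuse


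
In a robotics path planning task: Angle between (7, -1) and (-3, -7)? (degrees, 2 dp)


u.v = -14, |u| = sqrt(50) = 7.0711, |v| = sqrt(58) = 7.6158
cos(theta) = u.v/(|u||v|) = -14/sqrt(2900) = -0.259973
theta = acos(-0.259973) = 105.07 degrees

105.07 degrees


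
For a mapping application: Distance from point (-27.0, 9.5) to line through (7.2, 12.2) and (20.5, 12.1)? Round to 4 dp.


|cross product| = 39.33
|line direction| = sqrt(176.9) = 13.3004
Distance = 39.33/sqrt(176.9) = 2.9571

2.9571


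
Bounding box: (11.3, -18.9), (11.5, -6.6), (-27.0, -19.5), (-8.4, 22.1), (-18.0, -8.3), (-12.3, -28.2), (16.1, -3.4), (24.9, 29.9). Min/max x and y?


x range: [-27, 24.9]
y range: [-28.2, 29.9]
Bounding box: (-27,-28.2) to (24.9,29.9)

(-27,-28.2) to (24.9,29.9)


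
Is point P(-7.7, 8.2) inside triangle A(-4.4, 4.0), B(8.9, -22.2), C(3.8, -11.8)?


Cross products: AB x AP = -30.6, BC x BP = 17.6, CA x CP = 17.7
All same sign? no

No, outside


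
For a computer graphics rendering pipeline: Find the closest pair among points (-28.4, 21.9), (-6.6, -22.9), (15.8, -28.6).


d(P0,P1) = 49.8225, d(P0,P2) = 67.111, d(P1,P2) = 23.1138
Closest: P1 and P2

Closest pair: (-6.6, -22.9) and (15.8, -28.6), distance = 23.1138


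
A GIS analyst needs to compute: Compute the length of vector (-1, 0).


|u| = sqrt((-1)^2 + 0^2) = sqrt(1) = 1

1


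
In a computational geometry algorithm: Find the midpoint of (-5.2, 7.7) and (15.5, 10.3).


M = (((-5.2)+15.5)/2, (7.7+10.3)/2)
= (5.15, 9)

(5.15, 9)


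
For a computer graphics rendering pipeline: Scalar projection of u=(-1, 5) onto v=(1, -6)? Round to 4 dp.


u.v = -31, |v| = sqrt(37) = 6.0828
Scalar projection = u.v / |v| = -31 / sqrt(37) = -5.0964

-5.0964


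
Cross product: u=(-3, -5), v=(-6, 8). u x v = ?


u x v = u_x*v_y - u_y*v_x = (-3)*8 - (-5)*(-6)
= (-24) - 30 = -54

-54


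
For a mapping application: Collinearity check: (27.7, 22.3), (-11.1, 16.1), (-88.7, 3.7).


Cross product: ((-11.1)-27.7)*(3.7-22.3) - (16.1-22.3)*((-88.7)-27.7)
= 0

Yes, collinear


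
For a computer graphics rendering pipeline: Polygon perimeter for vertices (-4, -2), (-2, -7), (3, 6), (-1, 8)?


Sides: (-4, -2)->(-2, -7): sqrt(29) = 5.385165, (-2, -7)->(3, 6): sqrt(194) = 13.928388, (3, 6)->(-1, 8): sqrt(20) = 4.472136, (-1, 8)->(-4, -2): sqrt(109) = 10.440307
Sum = 34.225996
Perimeter = 34.226

34.226


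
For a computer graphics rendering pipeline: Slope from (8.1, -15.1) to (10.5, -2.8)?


slope = (y2-y1)/(x2-x1) = ((-2.8)-(-15.1))/(10.5-8.1) = 12.3/2.4 = 5.125

5.125


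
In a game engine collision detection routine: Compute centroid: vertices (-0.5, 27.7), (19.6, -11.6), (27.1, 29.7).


Centroid = ((x_A+x_B+x_C)/3, (y_A+y_B+y_C)/3)
= (((-0.5)+19.6+27.1)/3, (27.7+(-11.6)+29.7)/3)
= (15.4, 15.2667)

(15.4, 15.2667)


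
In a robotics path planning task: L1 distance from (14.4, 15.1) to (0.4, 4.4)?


|14.4-0.4| + |15.1-4.4| = 14 + 10.7 = 24.7

24.7


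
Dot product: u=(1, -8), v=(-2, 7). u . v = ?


u . v = u_x*v_x + u_y*v_y = 1*(-2) + (-8)*7
= (-2) + (-56) = -58

-58


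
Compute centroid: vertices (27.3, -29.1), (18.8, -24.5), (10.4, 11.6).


Centroid = ((x_A+x_B+x_C)/3, (y_A+y_B+y_C)/3)
= ((27.3+18.8+10.4)/3, ((-29.1)+(-24.5)+11.6)/3)
= (18.8333, -14)

(18.8333, -14)


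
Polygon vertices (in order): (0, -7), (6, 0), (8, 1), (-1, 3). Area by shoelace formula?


Shoelace sum: (0*0 - 6*(-7)) + (6*1 - 8*0) + (8*3 - (-1)*1) + ((-1)*(-7) - 0*3)
= 80
Area = |80|/2 = 40

40


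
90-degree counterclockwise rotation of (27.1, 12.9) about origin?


90° CCW: (x,y) -> (-y, x)
(27.1,12.9) -> (-12.9, 27.1)

(-12.9, 27.1)


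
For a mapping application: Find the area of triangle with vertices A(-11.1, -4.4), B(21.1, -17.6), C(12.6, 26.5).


Area = |x_A(y_B-y_C) + x_B(y_C-y_A) + x_C(y_A-y_B)|/2
= |489.51 + 651.99 + 166.32|/2
= 1307.82/2 = 653.91

653.91


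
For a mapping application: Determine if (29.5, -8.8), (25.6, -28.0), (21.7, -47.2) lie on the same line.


Cross product: (25.6-29.5)*((-47.2)-(-8.8)) - ((-28)-(-8.8))*(21.7-29.5)
= 0

Yes, collinear


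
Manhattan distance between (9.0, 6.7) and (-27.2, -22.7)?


|9-(-27.2)| + |6.7-(-22.7)| = 36.2 + 29.4 = 65.6

65.6


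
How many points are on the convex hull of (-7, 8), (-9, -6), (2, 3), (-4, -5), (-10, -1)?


Convex hull vertices (CCW): (-10, -1), (-9, -6), (-4, -5), (2, 3), (-7, 8)
Count = 5

5


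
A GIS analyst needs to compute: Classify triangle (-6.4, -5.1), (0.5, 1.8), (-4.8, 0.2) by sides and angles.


Side lengths squared: AB^2=95.22, BC^2=30.65, CA^2=30.65
Sorted: [30.65, 30.65, 95.22]
By sides: Isosceles, By angles: Obtuse

Isosceles, Obtuse


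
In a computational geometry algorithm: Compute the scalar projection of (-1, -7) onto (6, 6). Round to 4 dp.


u.v = -48, |v| = sqrt(72) = 8.4853
Scalar projection = u.v / |v| = -48 / sqrt(72) = -5.6569

-5.6569


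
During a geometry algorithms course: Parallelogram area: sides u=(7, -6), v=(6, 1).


|u x v| = |7*1 - (-6)*6|
= |7 - (-36)| = 43

43


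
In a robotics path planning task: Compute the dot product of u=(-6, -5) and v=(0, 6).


u . v = u_x*v_x + u_y*v_y = (-6)*0 + (-5)*6
= 0 + (-30) = -30

-30


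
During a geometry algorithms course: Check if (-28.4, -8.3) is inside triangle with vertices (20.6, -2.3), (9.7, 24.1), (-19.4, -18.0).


Cross products: AB x AP = 1359, BC x BP = -661.17, CA x CP = 529.3
All same sign? no

No, outside


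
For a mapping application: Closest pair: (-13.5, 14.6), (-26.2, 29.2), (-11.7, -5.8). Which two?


d(P0,P1) = 19.3507, d(P0,P2) = 20.4793, d(P1,P2) = 37.8847
Closest: P0 and P1

Closest pair: (-13.5, 14.6) and (-26.2, 29.2), distance = 19.3507


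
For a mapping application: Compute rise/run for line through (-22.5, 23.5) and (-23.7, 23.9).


slope = (y2-y1)/(x2-x1) = (23.9-23.5)/((-23.7)-(-22.5)) = 0.4/(-1.2) = -0.3333

-0.3333


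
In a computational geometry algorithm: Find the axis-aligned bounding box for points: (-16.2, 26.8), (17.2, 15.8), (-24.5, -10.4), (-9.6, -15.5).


x range: [-24.5, 17.2]
y range: [-15.5, 26.8]
Bounding box: (-24.5,-15.5) to (17.2,26.8)

(-24.5,-15.5) to (17.2,26.8)


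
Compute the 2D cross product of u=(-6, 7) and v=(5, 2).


u x v = u_x*v_y - u_y*v_x = (-6)*2 - 7*5
= (-12) - 35 = -47

-47


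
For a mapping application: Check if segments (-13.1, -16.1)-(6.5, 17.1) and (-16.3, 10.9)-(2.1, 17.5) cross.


Cross products: d1=-517.92, d2=-36.4, d3=635.44, d4=153.92
d1*d2 < 0 and d3*d4 < 0? no

No, they don't intersect


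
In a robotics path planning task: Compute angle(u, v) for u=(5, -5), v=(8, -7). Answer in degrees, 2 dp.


u.v = 75, |u| = sqrt(50) = 7.0711, |v| = sqrt(113) = 10.6301
cos(theta) = u.v/(|u||v|) = 75/sqrt(5650) = 0.997785
theta = acos(0.997785) = 3.81 degrees

3.81 degrees


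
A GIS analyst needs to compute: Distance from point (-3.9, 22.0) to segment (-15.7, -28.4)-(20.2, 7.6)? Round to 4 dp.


Project P onto AB: t = 0.8658 (clamped to [0,1])
Closest point on segment: (15.3835, 2.7701)
Distance: 27.2331

27.2331


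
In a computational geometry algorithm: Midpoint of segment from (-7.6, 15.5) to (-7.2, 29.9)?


M = (((-7.6)+(-7.2))/2, (15.5+29.9)/2)
= (-7.4, 22.7)

(-7.4, 22.7)


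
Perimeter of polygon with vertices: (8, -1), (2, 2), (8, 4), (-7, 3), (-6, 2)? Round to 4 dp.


Sides: (8, -1)->(2, 2): sqrt(45) = 6.708204, (2, 2)->(8, 4): sqrt(40) = 6.324555, (8, 4)->(-7, 3): sqrt(226) = 15.033296, (-7, 3)->(-6, 2): sqrt(2) = 1.414214, (-6, 2)->(8, -1): sqrt(205) = 14.317821
Sum = 43.79809
Perimeter = 43.7981

43.7981


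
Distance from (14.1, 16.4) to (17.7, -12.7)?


dx=3.6, dy=-29.1
d^2 = 3.6^2 + (-29.1)^2 = 859.77
d = sqrt(859.77) = 29.3218

29.3218


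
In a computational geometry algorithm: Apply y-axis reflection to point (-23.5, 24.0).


Reflection over y-axis: (x,y) -> (-x,y)
(-23.5, 24) -> (23.5, 24)

(23.5, 24)


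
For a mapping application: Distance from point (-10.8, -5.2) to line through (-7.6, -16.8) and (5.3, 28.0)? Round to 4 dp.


|cross product| = 293
|line direction| = sqrt(2173.45) = 46.6203
Distance = 293/sqrt(2173.45) = 6.2848

6.2848


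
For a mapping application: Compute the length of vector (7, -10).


|u| = sqrt(7^2 + (-10)^2) = sqrt(149) = 12.2066

12.2066


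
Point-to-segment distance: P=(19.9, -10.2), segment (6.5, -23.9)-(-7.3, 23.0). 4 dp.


Project P onto AB: t = 0.1915 (clamped to [0,1])
Closest point on segment: (3.8578, -14.9203)
Distance: 16.7223

16.7223


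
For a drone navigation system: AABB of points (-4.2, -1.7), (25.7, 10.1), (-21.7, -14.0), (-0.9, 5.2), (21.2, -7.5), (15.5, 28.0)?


x range: [-21.7, 25.7]
y range: [-14, 28]
Bounding box: (-21.7,-14) to (25.7,28)

(-21.7,-14) to (25.7,28)


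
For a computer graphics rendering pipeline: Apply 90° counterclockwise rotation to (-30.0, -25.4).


90° CCW: (x,y) -> (-y, x)
(-30,-25.4) -> (25.4, -30)

(25.4, -30)


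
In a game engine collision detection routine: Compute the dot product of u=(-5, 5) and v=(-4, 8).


u . v = u_x*v_x + u_y*v_y = (-5)*(-4) + 5*8
= 20 + 40 = 60

60


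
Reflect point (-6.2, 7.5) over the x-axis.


Reflection over x-axis: (x,y) -> (x,-y)
(-6.2, 7.5) -> (-6.2, -7.5)

(-6.2, -7.5)


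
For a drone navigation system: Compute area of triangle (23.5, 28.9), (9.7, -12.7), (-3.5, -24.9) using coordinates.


Area = |x_A(y_B-y_C) + x_B(y_C-y_A) + x_C(y_A-y_B)|/2
= |286.7 + (-521.86) + (-145.6)|/2
= 380.76/2 = 190.38

190.38


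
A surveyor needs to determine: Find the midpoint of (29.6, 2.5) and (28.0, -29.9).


M = ((29.6+28)/2, (2.5+(-29.9))/2)
= (28.8, -13.7)

(28.8, -13.7)


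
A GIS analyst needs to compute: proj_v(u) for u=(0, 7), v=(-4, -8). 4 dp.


u.v = -56, |v| = sqrt(80) = 8.9443
Scalar projection = u.v / |v| = -56 / sqrt(80) = -6.261

-6.261


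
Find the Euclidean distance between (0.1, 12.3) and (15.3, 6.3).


dx=15.2, dy=-6
d^2 = 15.2^2 + (-6)^2 = 267.04
d = sqrt(267.04) = 16.3414

16.3414


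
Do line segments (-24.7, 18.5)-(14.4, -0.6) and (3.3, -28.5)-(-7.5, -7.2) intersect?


Cross products: d1=88.8, d2=-537.75, d3=-1302.9, d4=-676.35
d1*d2 < 0 and d3*d4 < 0? no

No, they don't intersect


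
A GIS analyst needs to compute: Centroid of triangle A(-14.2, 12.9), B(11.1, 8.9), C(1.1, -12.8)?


Centroid = ((x_A+x_B+x_C)/3, (y_A+y_B+y_C)/3)
= (((-14.2)+11.1+1.1)/3, (12.9+8.9+(-12.8))/3)
= (-0.6667, 3)

(-0.6667, 3)


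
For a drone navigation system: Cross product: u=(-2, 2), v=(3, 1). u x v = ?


u x v = u_x*v_y - u_y*v_x = (-2)*1 - 2*3
= (-2) - 6 = -8

-8


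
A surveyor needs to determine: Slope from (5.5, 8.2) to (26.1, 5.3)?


slope = (y2-y1)/(x2-x1) = (5.3-8.2)/(26.1-5.5) = (-2.9)/20.6 = -0.1408

-0.1408


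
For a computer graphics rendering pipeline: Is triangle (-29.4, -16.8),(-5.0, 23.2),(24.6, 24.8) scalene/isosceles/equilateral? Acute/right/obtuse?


Side lengths squared: AB^2=2195.36, BC^2=878.72, CA^2=4646.56
Sorted: [878.72, 2195.36, 4646.56]
By sides: Scalene, By angles: Obtuse

Scalene, Obtuse


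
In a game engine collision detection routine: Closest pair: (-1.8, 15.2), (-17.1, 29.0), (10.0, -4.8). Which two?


d(P0,P1) = 20.6041, d(P0,P2) = 23.2215, d(P1,P2) = 43.3226
Closest: P0 and P1

Closest pair: (-1.8, 15.2) and (-17.1, 29.0), distance = 20.6041


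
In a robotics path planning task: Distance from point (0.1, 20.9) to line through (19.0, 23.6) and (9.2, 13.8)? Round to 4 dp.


|cross product| = 158.76
|line direction| = sqrt(192.08) = 13.8593
Distance = 158.76/sqrt(192.08) = 11.4551

11.4551


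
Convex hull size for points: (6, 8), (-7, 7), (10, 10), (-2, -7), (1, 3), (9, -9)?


Convex hull vertices (CCW): (-7, 7), (-2, -7), (9, -9), (10, 10)
Count = 4

4


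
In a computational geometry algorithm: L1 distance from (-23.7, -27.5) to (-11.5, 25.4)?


|(-23.7)-(-11.5)| + |(-27.5)-25.4| = 12.2 + 52.9 = 65.1

65.1


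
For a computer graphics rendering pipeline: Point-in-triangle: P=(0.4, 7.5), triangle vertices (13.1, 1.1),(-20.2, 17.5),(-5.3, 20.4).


Cross products: AB x AP = -4.84, BC x BP = -208.74, CA x CP = -127.35
All same sign? yes

Yes, inside


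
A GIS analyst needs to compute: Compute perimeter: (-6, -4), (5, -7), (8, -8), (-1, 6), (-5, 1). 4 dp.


Sides: (-6, -4)->(5, -7): sqrt(130) = 11.401754, (5, -7)->(8, -8): sqrt(10) = 3.162278, (8, -8)->(-1, 6): sqrt(277) = 16.643317, (-1, 6)->(-5, 1): sqrt(41) = 6.403124, (-5, 1)->(-6, -4): sqrt(26) = 5.09902
Sum = 42.709493
Perimeter = 42.7095

42.7095


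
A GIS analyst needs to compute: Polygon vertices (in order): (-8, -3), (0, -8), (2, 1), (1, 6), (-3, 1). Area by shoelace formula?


Shoelace sum: ((-8)*(-8) - 0*(-3)) + (0*1 - 2*(-8)) + (2*6 - 1*1) + (1*1 - (-3)*6) + ((-3)*(-3) - (-8)*1)
= 127
Area = |127|/2 = 63.5

63.5


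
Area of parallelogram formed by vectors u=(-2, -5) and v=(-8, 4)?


|u x v| = |(-2)*4 - (-5)*(-8)|
= |(-8) - 40| = 48

48


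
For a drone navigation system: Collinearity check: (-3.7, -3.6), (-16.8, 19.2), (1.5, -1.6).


Cross product: ((-16.8)-(-3.7))*((-1.6)-(-3.6)) - (19.2-(-3.6))*(1.5-(-3.7))
= -144.76

No, not collinear


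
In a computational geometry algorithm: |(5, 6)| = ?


|u| = sqrt(5^2 + 6^2) = sqrt(61) = 7.8102

7.8102


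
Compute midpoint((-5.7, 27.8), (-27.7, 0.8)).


M = (((-5.7)+(-27.7))/2, (27.8+0.8)/2)
= (-16.7, 14.3)

(-16.7, 14.3)


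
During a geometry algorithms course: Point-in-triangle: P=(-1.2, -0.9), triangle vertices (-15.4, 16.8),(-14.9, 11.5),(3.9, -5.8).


Cross products: AB x AP = 66.41, BC x BP = 3.89, CA x CP = 20.69
All same sign? yes

Yes, inside


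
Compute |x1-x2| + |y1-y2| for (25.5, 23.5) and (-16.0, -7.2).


|25.5-(-16)| + |23.5-(-7.2)| = 41.5 + 30.7 = 72.2

72.2


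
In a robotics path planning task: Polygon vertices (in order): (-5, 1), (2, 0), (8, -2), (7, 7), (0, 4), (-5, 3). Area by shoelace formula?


Shoelace sum: ((-5)*0 - 2*1) + (2*(-2) - 8*0) + (8*7 - 7*(-2)) + (7*4 - 0*7) + (0*3 - (-5)*4) + ((-5)*1 - (-5)*3)
= 122
Area = |122|/2 = 61

61


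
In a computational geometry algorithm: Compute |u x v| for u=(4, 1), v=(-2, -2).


|u x v| = |4*(-2) - 1*(-2)|
= |(-8) - (-2)| = 6

6


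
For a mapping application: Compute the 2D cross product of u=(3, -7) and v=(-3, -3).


u x v = u_x*v_y - u_y*v_x = 3*(-3) - (-7)*(-3)
= (-9) - 21 = -30

-30


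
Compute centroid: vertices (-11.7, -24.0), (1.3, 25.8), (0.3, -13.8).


Centroid = ((x_A+x_B+x_C)/3, (y_A+y_B+y_C)/3)
= (((-11.7)+1.3+0.3)/3, ((-24)+25.8+(-13.8))/3)
= (-3.3667, -4)

(-3.3667, -4)


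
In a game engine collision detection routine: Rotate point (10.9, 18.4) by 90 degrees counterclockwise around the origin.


90° CCW: (x,y) -> (-y, x)
(10.9,18.4) -> (-18.4, 10.9)

(-18.4, 10.9)


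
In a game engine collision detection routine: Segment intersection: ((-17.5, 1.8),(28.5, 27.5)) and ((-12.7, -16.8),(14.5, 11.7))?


Cross products: d1=642.72, d2=30.76, d3=-978.96, d4=-367
d1*d2 < 0 and d3*d4 < 0? no

No, they don't intersect


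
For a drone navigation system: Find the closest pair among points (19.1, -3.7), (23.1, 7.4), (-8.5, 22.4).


d(P0,P1) = 11.7987, d(P0,P2) = 37.9864, d(P1,P2) = 34.9794
Closest: P0 and P1

Closest pair: (19.1, -3.7) and (23.1, 7.4), distance = 11.7987


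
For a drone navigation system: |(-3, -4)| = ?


|u| = sqrt((-3)^2 + (-4)^2) = sqrt(25) = 5

5


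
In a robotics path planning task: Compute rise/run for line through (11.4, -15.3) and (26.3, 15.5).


slope = (y2-y1)/(x2-x1) = (15.5-(-15.3))/(26.3-11.4) = 30.8/14.9 = 2.0671

2.0671


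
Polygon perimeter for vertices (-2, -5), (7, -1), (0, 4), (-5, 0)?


Sides: (-2, -5)->(7, -1): sqrt(97) = 9.848858, (7, -1)->(0, 4): sqrt(74) = 8.602325, (0, 4)->(-5, 0): sqrt(41) = 6.403124, (-5, 0)->(-2, -5): sqrt(34) = 5.830952
Sum = 30.685259
Perimeter = 30.6853

30.6853


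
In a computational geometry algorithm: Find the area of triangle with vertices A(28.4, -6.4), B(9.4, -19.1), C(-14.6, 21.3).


Area = |x_A(y_B-y_C) + x_B(y_C-y_A) + x_C(y_A-y_B)|/2
= |(-1147.36) + 260.38 + (-185.42)|/2
= 1072.4/2 = 536.2

536.2


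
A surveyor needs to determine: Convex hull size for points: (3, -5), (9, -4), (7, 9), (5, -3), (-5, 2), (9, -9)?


Convex hull vertices (CCW): (-5, 2), (3, -5), (9, -9), (9, -4), (7, 9)
Count = 5

5


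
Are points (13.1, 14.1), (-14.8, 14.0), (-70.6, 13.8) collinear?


Cross product: ((-14.8)-13.1)*(13.8-14.1) - (14-14.1)*((-70.6)-13.1)
= 0

Yes, collinear


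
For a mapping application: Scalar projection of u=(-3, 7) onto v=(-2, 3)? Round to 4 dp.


u.v = 27, |v| = sqrt(13) = 3.6056
Scalar projection = u.v / |v| = 27 / sqrt(13) = 7.4885

7.4885


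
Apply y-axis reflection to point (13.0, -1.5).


Reflection over y-axis: (x,y) -> (-x,y)
(13, -1.5) -> (-13, -1.5)

(-13, -1.5)


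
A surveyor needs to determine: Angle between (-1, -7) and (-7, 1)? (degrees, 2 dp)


u.v = 0, |u| = sqrt(50) = 7.0711, |v| = sqrt(50) = 7.0711
cos(theta) = u.v/(|u||v|) = 0/sqrt(2500) = 0
theta = acos(0) = 90 degrees

90 degrees


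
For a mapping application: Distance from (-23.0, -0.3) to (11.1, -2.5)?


dx=34.1, dy=-2.2
d^2 = 34.1^2 + (-2.2)^2 = 1167.65
d = sqrt(1167.65) = 34.1709

34.1709


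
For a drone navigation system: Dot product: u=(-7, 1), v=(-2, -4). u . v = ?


u . v = u_x*v_x + u_y*v_y = (-7)*(-2) + 1*(-4)
= 14 + (-4) = 10

10


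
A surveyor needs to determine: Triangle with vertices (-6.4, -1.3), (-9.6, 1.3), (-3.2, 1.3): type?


Side lengths squared: AB^2=17, BC^2=40.96, CA^2=17
Sorted: [17, 17, 40.96]
By sides: Isosceles, By angles: Obtuse

Isosceles, Obtuse


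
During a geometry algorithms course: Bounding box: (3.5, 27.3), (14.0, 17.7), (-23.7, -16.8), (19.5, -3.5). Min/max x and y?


x range: [-23.7, 19.5]
y range: [-16.8, 27.3]
Bounding box: (-23.7,-16.8) to (19.5,27.3)

(-23.7,-16.8) to (19.5,27.3)


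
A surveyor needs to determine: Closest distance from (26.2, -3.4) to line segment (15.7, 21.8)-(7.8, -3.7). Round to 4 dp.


Project P onto AB: t = 0.7853 (clamped to [0,1])
Closest point on segment: (9.4962, 1.7749)
Distance: 17.4871

17.4871


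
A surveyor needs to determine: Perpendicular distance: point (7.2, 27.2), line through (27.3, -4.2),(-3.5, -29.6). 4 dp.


|cross product| = 1477.66
|line direction| = sqrt(1593.8) = 39.9224
Distance = 1477.66/sqrt(1593.8) = 37.0133

37.0133


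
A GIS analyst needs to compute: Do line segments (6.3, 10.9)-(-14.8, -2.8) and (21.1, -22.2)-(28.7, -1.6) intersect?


Cross products: d1=556.44, d2=886.98, d3=901.17, d4=570.63
d1*d2 < 0 and d3*d4 < 0? no

No, they don't intersect


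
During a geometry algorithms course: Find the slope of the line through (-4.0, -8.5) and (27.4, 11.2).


slope = (y2-y1)/(x2-x1) = (11.2-(-8.5))/(27.4-(-4)) = 19.7/31.4 = 0.6274

0.6274


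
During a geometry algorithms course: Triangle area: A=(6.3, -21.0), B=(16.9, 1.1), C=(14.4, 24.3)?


Area = |x_A(y_B-y_C) + x_B(y_C-y_A) + x_C(y_A-y_B)|/2
= |(-146.16) + 765.57 + (-318.24)|/2
= 301.17/2 = 150.585

150.585


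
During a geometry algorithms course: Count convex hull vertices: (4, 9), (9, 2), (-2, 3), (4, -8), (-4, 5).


Convex hull vertices (CCW): (-4, 5), (4, -8), (9, 2), (4, 9)
Count = 4

4


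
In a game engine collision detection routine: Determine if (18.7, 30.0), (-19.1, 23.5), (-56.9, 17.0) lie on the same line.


Cross product: ((-19.1)-18.7)*(17-30) - (23.5-30)*((-56.9)-18.7)
= 0

Yes, collinear


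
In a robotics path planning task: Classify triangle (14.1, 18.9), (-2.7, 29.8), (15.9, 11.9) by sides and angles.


Side lengths squared: AB^2=401.05, BC^2=666.37, CA^2=52.24
Sorted: [52.24, 401.05, 666.37]
By sides: Scalene, By angles: Obtuse

Scalene, Obtuse


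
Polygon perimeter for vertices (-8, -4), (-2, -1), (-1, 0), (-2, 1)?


Sides: (-8, -4)->(-2, -1): sqrt(45) = 6.708204, (-2, -1)->(-1, 0): sqrt(2) = 1.414214, (-1, 0)->(-2, 1): sqrt(2) = 1.414214, (-2, 1)->(-8, -4): sqrt(61) = 7.81025
Sum = 17.346882
Perimeter = 17.3469

17.3469


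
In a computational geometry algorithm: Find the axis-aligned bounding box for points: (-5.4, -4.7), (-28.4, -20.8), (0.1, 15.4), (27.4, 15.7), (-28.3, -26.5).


x range: [-28.4, 27.4]
y range: [-26.5, 15.7]
Bounding box: (-28.4,-26.5) to (27.4,15.7)

(-28.4,-26.5) to (27.4,15.7)


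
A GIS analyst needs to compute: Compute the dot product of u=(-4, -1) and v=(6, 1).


u . v = u_x*v_x + u_y*v_y = (-4)*6 + (-1)*1
= (-24) + (-1) = -25

-25


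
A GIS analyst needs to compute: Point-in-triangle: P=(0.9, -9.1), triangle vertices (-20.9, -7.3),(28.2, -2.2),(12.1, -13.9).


Cross products: AB x AP = -199.56, BC x BP = -208.32, CA x CP = -84.48
All same sign? yes

Yes, inside


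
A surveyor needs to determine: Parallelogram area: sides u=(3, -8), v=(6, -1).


|u x v| = |3*(-1) - (-8)*6|
= |(-3) - (-48)| = 45

45


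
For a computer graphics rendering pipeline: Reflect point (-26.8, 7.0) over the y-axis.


Reflection over y-axis: (x,y) -> (-x,y)
(-26.8, 7) -> (26.8, 7)

(26.8, 7)


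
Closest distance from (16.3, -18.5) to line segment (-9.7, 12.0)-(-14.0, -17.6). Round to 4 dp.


Project P onto AB: t = 0.8841 (clamped to [0,1])
Closest point on segment: (-13.5018, -14.1707)
Distance: 30.1146

30.1146


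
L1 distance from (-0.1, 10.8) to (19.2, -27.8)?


|(-0.1)-19.2| + |10.8-(-27.8)| = 19.3 + 38.6 = 57.9

57.9


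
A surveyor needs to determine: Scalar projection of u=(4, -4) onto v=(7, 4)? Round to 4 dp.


u.v = 12, |v| = sqrt(65) = 8.0623
Scalar projection = u.v / |v| = 12 / sqrt(65) = 1.4884

1.4884


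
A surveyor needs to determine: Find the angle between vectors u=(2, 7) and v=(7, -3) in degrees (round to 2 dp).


u.v = -7, |u| = sqrt(53) = 7.2801, |v| = sqrt(58) = 7.6158
cos(theta) = u.v/(|u||v|) = -7/sqrt(3074) = -0.126254
theta = acos(-0.126254) = 97.25 degrees

97.25 degrees


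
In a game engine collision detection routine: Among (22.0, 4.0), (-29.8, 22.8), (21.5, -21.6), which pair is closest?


d(P0,P1) = 55.1061, d(P0,P2) = 25.6049, d(P1,P2) = 67.8458
Closest: P0 and P2

Closest pair: (22.0, 4.0) and (21.5, -21.6), distance = 25.6049


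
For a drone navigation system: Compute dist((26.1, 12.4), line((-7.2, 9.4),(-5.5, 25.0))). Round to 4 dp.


|cross product| = 514.38
|line direction| = sqrt(246.25) = 15.6924
Distance = 514.38/sqrt(246.25) = 32.779

32.779


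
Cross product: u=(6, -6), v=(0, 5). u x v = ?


u x v = u_x*v_y - u_y*v_x = 6*5 - (-6)*0
= 30 - 0 = 30

30


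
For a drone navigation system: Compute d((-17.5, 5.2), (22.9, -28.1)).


dx=40.4, dy=-33.3
d^2 = 40.4^2 + (-33.3)^2 = 2741.05
d = sqrt(2741.05) = 52.355

52.355


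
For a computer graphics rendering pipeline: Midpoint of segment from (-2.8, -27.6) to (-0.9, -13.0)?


M = (((-2.8)+(-0.9))/2, ((-27.6)+(-13))/2)
= (-1.85, -20.3)

(-1.85, -20.3)


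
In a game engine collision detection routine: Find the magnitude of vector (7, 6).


|u| = sqrt(7^2 + 6^2) = sqrt(85) = 9.2195

9.2195


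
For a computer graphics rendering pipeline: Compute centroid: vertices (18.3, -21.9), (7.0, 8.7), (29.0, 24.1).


Centroid = ((x_A+x_B+x_C)/3, (y_A+y_B+y_C)/3)
= ((18.3+7+29)/3, ((-21.9)+8.7+24.1)/3)
= (18.1, 3.6333)

(18.1, 3.6333)


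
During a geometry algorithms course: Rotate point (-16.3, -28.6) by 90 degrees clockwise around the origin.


90° CW: (x,y) -> (y, -x)
(-16.3,-28.6) -> (-28.6, 16.3)

(-28.6, 16.3)


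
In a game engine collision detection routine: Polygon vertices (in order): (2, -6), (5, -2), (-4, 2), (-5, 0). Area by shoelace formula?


Shoelace sum: (2*(-2) - 5*(-6)) + (5*2 - (-4)*(-2)) + ((-4)*0 - (-5)*2) + ((-5)*(-6) - 2*0)
= 68
Area = |68|/2 = 34

34


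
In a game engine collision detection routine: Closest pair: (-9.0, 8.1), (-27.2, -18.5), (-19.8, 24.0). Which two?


d(P0,P1) = 32.2304, d(P0,P2) = 19.2211, d(P1,P2) = 43.1394
Closest: P0 and P2

Closest pair: (-9.0, 8.1) and (-19.8, 24.0), distance = 19.2211


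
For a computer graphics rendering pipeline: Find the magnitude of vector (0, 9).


|u| = sqrt(0^2 + 9^2) = sqrt(81) = 9

9


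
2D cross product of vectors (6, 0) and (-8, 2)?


u x v = u_x*v_y - u_y*v_x = 6*2 - 0*(-8)
= 12 - 0 = 12

12


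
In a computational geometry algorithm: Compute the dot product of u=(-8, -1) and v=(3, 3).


u . v = u_x*v_x + u_y*v_y = (-8)*3 + (-1)*3
= (-24) + (-3) = -27

-27


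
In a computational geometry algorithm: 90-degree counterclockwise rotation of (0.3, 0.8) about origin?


90° CCW: (x,y) -> (-y, x)
(0.3,0.8) -> (-0.8, 0.3)

(-0.8, 0.3)


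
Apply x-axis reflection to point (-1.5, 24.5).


Reflection over x-axis: (x,y) -> (x,-y)
(-1.5, 24.5) -> (-1.5, -24.5)

(-1.5, -24.5)


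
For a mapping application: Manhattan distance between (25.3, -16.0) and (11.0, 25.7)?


|25.3-11| + |(-16)-25.7| = 14.3 + 41.7 = 56

56


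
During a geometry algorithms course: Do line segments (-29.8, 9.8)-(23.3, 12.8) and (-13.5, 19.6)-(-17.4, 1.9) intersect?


Cross products: d1=-250.29, d2=677.88, d3=471.48, d4=-456.69
d1*d2 < 0 and d3*d4 < 0? yes

Yes, they intersect


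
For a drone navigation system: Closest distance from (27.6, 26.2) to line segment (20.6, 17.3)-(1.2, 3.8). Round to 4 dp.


Project P onto AB: t = 0 (clamped to [0,1])
Closest point on segment: (20.6, 17.3)
Distance: 11.323

11.323


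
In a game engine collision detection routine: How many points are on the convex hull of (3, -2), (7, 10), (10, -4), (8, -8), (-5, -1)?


Convex hull vertices (CCW): (-5, -1), (8, -8), (10, -4), (7, 10)
Count = 4

4


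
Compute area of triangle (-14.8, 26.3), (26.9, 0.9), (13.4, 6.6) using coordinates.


Area = |x_A(y_B-y_C) + x_B(y_C-y_A) + x_C(y_A-y_B)|/2
= |84.36 + (-529.93) + 340.36|/2
= 105.21/2 = 52.605

52.605


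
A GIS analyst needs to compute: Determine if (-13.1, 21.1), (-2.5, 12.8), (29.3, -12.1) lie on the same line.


Cross product: ((-2.5)-(-13.1))*((-12.1)-21.1) - (12.8-21.1)*(29.3-(-13.1))
= 0

Yes, collinear


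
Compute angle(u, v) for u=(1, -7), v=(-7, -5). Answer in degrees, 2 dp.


u.v = 28, |u| = sqrt(50) = 7.0711, |v| = sqrt(74) = 8.6023
cos(theta) = u.v/(|u||v|) = 28/sqrt(3700) = 0.460317
theta = acos(0.460317) = 62.59 degrees

62.59 degrees


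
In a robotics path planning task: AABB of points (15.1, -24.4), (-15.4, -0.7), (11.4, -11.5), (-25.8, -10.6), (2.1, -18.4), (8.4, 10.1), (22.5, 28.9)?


x range: [-25.8, 22.5]
y range: [-24.4, 28.9]
Bounding box: (-25.8,-24.4) to (22.5,28.9)

(-25.8,-24.4) to (22.5,28.9)


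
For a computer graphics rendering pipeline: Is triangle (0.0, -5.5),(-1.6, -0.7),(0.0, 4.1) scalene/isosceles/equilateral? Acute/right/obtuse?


Side lengths squared: AB^2=25.6, BC^2=25.6, CA^2=92.16
Sorted: [25.6, 25.6, 92.16]
By sides: Isosceles, By angles: Obtuse

Isosceles, Obtuse


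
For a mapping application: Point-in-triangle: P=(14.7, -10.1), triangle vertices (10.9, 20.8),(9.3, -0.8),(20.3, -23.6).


Cross products: AB x AP = 131.52, BC x BP = 20.82, CA x CP = 121.74
All same sign? yes

Yes, inside


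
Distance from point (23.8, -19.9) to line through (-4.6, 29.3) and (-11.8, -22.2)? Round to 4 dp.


|cross product| = 1816.84
|line direction| = sqrt(2704.09) = 52.0009
Distance = 1816.84/sqrt(2704.09) = 34.9386

34.9386
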